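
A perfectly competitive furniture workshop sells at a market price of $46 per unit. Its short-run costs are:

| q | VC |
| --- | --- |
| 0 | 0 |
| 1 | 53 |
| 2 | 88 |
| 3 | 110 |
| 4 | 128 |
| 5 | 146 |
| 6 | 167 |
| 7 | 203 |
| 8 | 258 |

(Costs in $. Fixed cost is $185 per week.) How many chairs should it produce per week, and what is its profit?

q = 7; profit = -$66

Profit at each row (π = 46q − TC): q=0: -185; q=1: -192; q=2: -181; q=3: -157; q=4: -129; q=5: -101; q=6: -76; q=7: -66; q=8: -75.
Profit is maximized at q = 7. AVC there is 203/7 = $29 ≤ P, so producing beats shutting down (which would give -$185).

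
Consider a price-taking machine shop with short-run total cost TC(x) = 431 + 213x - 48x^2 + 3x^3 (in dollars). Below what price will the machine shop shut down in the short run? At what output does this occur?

Short-run supply begins at min AVC. From VC = 213x - 48x^2 + 3x^3, AVC = 213 - 48x + 3x^2.
At the minimum of AVC, MC = AVC. MC = 213 - 96x + 9x^2; setting MC = AVC gives 6x^2 - 48x = 0, so x = 8. min AVC = 21.
The firm shuts down for any P below $21.

$21 per unit, at x = 8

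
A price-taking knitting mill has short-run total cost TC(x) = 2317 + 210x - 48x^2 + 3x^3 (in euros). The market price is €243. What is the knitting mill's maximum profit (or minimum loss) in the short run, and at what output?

Profit = -€139 at x = 11

AVC = 210 - 48x + 3x^2; min AVC = €18 at x = 8. Since P = €243 ≥ min AVC, the firm produces.
With MC = 210 - 96x + 9x^2, P = MC on the upward-sloping part at x* = 11.
TR = 243·11 = 2673. TC = 2317 + 495 = 2812. Profit = 2673 − 2812 = -€139.
Shutting down would mean losing the fixed cost of €2317, so operating at a loss of €139 is better by €2178.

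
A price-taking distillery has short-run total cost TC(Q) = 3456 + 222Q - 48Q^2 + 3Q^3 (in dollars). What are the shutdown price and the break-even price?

Shutdown price = $30; break-even price = $366

Shutdown price = min AVC. AVC = 222 - 48Q + 3Q^2, with vertex at Q = 8 and minimum $30.
ATC = 3456/Q + 222 - 48Q + 3Q^2. Setting dATC/dQ = −3456/Q^2 − 48 + 6Q = 0 gives Q = 12 (since 6·12^3 − 48·12^2 = 3456).
min ATC = 3456/12 + 222 − 48·12 + 3·12^2 = $366. That is the break-even price.
Between these two prices the firm operates at a loss; above $366 it earns a profit.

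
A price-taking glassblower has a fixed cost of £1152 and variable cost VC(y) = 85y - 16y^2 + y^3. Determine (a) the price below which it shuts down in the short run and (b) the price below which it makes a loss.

Shutdown price = £21; break-even price = £133

AVC = 85 - 16y + y^2; minimized at y = 8, giving min AVC = £21. That is the shutdown price.
ATC = 1152/y + 85 - 16y + y^2. Setting dATC/dy = −1152/y^2 − 16 + 2y = 0 gives y = 12 (since 2·12^3 − 16·12^2 = 1152).
min ATC = 1152/12 + 85 − 16·12 + 12^2 = £133. That is the break-even price.
Between these two prices the firm operates at a loss; above £133 it earns a profit.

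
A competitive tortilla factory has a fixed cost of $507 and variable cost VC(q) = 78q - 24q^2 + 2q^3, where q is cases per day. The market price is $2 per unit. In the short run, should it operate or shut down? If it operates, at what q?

Variable cost is VC = 78q - 24q^2 + 2q^3, so AVC = VC/q = 78 - 24q + 2q^2 and MC = dTC/dq = 78 - 48q + 6q^2.
AVC is minimized where dAVC/dq = -24 + 4q = 0, at q = 6; min AVC = 78 - 24·6 + 2·6^2 = $6.
Since P = $2 < min AVC = $6, price fails to cover variable cost at any output.
The firm minimizes its loss by shutting down and losing only its fixed cost of $507.

Shut down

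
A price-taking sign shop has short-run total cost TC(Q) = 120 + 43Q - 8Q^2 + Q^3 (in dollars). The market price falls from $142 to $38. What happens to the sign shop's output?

AVC = 43 - 8Q + Q^2, minimized at Q = 4 where min AVC = $27. MC = 43 - 16Q + 3Q^2.
At P = $142 ≥ min AVC, set P = MC on the rising branch: Q = 9.
At P = $38 ≥ min AVC, set P = MC: Q = 5. The firm stays open but cuts output.

Output falls from 9 to 5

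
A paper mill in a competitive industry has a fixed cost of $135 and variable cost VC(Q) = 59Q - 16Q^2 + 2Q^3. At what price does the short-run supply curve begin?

$27 per unit

The shutdown price is the minimum of AVC. VC = 59Q - 16Q^2 + 2Q^3, so AVC = 59 - 16Q + 2Q^2.
At the minimum of AVC, MC = AVC. MC = 59 - 32Q + 6Q^2; setting MC = AVC gives 4Q^2 - 16Q = 0, so Q = 4. min AVC = 27.
The firm shuts down for any P below $27.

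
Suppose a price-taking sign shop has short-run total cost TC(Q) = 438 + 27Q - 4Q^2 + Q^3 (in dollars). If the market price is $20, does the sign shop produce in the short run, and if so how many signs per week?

Shut down

Variable cost is VC = 27Q - 4Q^2 + Q^3, so AVC = VC/Q = 27 - 4Q + Q^2 and MC = dTC/dQ = 27 - 8Q + 3Q^2.
AVC hits its minimum where MC = AVC, at Q = 2, giving min AVC = 27 - 4·2 + 2^2 = $23.
Since P = $20 < min AVC = $23, price fails to cover variable cost at any output.
Shutting down limits the loss to fixed cost, $438.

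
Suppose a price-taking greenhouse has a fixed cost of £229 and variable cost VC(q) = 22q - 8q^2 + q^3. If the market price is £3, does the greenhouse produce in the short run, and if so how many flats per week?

Shut down

From TC, MC = TC'(q) = 22 - 16q + 3q^2 and AVC = VC/q = 22 - 8q + q^2.
The AVC parabola has its vertex at q = 8/2 = 4, where AVC = 22 - 8·4 + 4^2 = £6.
Since P = £3 < min AVC = £6, price fails to cover variable cost at any output.
Best response: produce nothing and absorb the £229 fixed cost.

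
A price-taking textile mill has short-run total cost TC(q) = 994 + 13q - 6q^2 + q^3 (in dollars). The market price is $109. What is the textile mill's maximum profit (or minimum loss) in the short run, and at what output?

AVC = 13 - 6q + q^2; min AVC = $4 at q = 3. Since P = $109 ≥ min AVC, the firm produces.
With MC = 13 - 12q + 3q^2, P = MC on the upward-sloping part at q* = 8.
TR = 109·8 = 872. TC = 994 + 232 = 1226. Profit = 872 − 1226 = -$354.
By producing, the firm covers all variable cost plus $640 of fixed cost; shutting down would lose the full $994.

Profit = -$354 at q = 8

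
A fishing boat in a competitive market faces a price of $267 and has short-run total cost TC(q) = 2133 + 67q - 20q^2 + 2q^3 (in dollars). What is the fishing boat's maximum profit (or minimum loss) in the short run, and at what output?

AVC = 67 - 20q + 2q^2; min AVC = $17 at q = 5. Since P = $267 ≥ min AVC, the firm produces.
With MC = 67 - 40q + 6q^2, P = MC on the upward-sloping part at q* = 10.
TR = 267·10 = 2670. TC = 2133 + 670 = 2803. Profit = 2670 − 2803 = -$133.
By producing, the firm covers all variable cost plus $2000 of fixed cost; shutting down would lose the full $2133.

Profit = -$133 at q = 10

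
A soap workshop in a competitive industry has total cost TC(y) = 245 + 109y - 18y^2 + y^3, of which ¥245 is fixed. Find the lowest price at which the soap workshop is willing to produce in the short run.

¥28 per unit

The shutdown price is the minimum of AVC. VC = 109y - 18y^2 + y^3, so AVC = 109 - 18y + y^2.
dAVC/dy = -18 + 2y = 0 gives y = 9. min AVC = 109 - 18·9 + 9^2 = 28.
For P < ¥28 the firm produces nothing.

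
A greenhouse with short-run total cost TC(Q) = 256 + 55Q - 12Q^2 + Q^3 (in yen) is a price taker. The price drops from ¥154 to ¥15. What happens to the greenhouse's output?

Output falls from 11 to 0 (the firm shuts down)

MC = 55 - 24Q + 3Q^2; the shutdown threshold is min AVC = ¥19 (at Q = 6).
With P = ¥154 above the shutdown price, P = MC gives Q = 11.
At P = ¥15 < min AVC = ¥19, price no longer covers variable cost at any output, so the firm shuts down: Q = 0.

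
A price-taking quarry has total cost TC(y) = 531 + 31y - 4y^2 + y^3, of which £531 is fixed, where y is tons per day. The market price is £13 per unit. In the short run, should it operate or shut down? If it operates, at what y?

From TC, MC = TC'(y) = 31 - 8y + 3y^2 and AVC = VC/y = 31 - 4y + y^2.
The AVC parabola has its vertex at y = 4/2 = 2, where AVC = 31 - 4·2 + 2^2 = £27.
With P < min AVC (£13 < £27), every unit sold adds to the loss.
Shutting down limits the loss to fixed cost, £531.

Shut down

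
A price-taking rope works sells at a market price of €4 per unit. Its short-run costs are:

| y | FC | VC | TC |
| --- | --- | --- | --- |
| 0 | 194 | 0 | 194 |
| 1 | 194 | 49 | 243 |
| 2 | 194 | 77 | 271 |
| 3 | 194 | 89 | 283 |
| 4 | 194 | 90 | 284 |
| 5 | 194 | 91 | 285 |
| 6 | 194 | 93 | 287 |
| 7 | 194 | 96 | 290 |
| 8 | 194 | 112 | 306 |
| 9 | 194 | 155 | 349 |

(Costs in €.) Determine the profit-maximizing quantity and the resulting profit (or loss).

y = 0 (shut down); profit = -€194

Profit at each row (π = 4y − TC): y=0: -194; y=1: -239; y=2: -263; y=3: -271; y=4: -268; y=5: -265; y=6: -263; y=7: -262; y=8: -274; y=9: -313.
Profit is highest at y = 0. Equivalently, the lowest AVC in the table is 96/7 ≈ €13.71 at y = 7, and P = €4 falls below it — price never covers variable cost, so the firm shuts down and loses only its fixed cost.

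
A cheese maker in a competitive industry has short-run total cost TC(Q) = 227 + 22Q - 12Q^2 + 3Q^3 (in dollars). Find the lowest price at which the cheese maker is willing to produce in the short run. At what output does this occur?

The shutdown price is the minimum of AVC. VC = 22Q - 12Q^2 + 3Q^3, so AVC = 22 - 12Q + 3Q^2.
At the minimum of AVC, MC = AVC. MC = 22 - 24Q + 9Q^2; setting MC = AVC gives 6Q^2 - 12Q = 0, so Q = 2. min AVC = 10.
The firm shuts down for any P below $10.

$10 per unit, at Q = 2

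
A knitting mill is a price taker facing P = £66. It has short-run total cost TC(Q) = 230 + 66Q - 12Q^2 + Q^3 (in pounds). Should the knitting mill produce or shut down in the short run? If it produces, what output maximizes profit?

Produce at Q = 8

Strip out fixed cost: VC = 66Q - 12Q^2 + Q^3. Then AVC = 66 - 12Q + Q^2 and MC = 66 - 24Q + 3Q^2.
AVC hits its minimum where MC = AVC, at Q = 6, giving min AVC = 66 - 12·6 + 6^2 = £30.
Since P = £66 ≥ min AVC = £30, price covers variable cost and the firm should produce.
Set P = MC: 66 = 66 - 24Q + 3Q^2 → -24Q + 3Q^2 = 0. The roots are Q = 0 and Q = 8; the profit-maximizing output is on the rising part of MC, so Q* = 8.
Check: AVC at Q = 8 is £34 ≤ P, so revenue covers variable cost.
Profit = P·Q − TC = 66·8 − 502 = £26.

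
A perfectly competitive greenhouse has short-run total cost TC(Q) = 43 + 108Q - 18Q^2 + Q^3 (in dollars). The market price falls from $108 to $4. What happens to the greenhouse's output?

Output falls from 12 to 0 (the firm shuts down)

AVC = 108 - 18Q + Q^2, minimized at Q = 9 where min AVC = $27. MC = 108 - 36Q + 3Q^2.
With P = $108 above the shutdown price, P = MC gives Q = 12.
At P = $4 < min AVC = $27, price no longer covers variable cost at any output, so the firm shuts down: Q = 0.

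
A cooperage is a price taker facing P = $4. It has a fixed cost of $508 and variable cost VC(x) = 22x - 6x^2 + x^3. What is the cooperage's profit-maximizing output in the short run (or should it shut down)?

Shut down

Strip out fixed cost: VC = 22x - 6x^2 + x^3. Then AVC = 22 - 6x + x^2 and MC = 22 - 12x + 3x^2.
The AVC parabola has its vertex at x = 6/2 = 3, where AVC = 22 - 6·3 + 3^2 = $13.
P = $4 lies below min AVC = $13; no output level covers variable cost.
Shutting down limits the loss to fixed cost, $508.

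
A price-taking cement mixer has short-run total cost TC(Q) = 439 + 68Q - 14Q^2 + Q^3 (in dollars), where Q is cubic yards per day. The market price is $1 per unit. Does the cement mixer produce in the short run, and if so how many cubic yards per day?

From TC, MC = TC'(Q) = 68 - 28Q + 3Q^2 and AVC = VC/Q = 68 - 14Q + Q^2.
The AVC parabola has its vertex at Q = 14/2 = 7, where AVC = 68 - 14·7 + 7^2 = $19.
With P < min AVC ($1 < $19), every unit sold adds to the loss.
The firm minimizes its loss by shutting down and losing only its fixed cost of $439.

Shut down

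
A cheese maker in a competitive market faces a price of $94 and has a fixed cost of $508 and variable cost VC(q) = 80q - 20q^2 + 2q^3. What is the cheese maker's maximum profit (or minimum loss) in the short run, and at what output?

AVC = 80 - 20q + 2q^2; min AVC = $30 at q = 5. Since P = $94 ≥ min AVC, the firm produces.
With MC = 80 - 40q + 6q^2, P = MC on the upward-sloping part at q* = 7.
TR = 94·7 = 658. TC = 508 + 266 = 774. Profit = 658 − 774 = -$116.
That loss of $116 beats the $508 the firm would lose by shutting down; producing recovers $392 of fixed cost.

Profit = -$116 at q = 7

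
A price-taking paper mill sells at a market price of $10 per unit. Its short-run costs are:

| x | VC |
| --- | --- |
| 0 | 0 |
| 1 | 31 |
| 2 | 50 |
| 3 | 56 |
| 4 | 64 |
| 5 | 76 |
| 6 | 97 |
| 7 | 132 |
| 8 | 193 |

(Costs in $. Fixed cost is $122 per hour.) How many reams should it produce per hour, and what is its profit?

Compute π = P·x − TC at each output: x=0: -122; x=1: -143; x=2: -152; x=3: -148; x=4: -146; x=5: -148; x=6: -159; x=7: -184; x=8: -235.
Profit is highest at x = 0. Equivalently, the lowest AVC in the table is 76/5 ≈ $15.20 at x = 5, and P = $10 falls below it — price never covers variable cost, so the firm shuts down and loses only its fixed cost.

x = 0 (shut down); profit = -$122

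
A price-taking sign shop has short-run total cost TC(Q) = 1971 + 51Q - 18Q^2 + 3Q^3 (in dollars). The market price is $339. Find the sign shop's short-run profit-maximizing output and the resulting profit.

AVC = 51 - 18Q + 3Q^2; min AVC = $24 at Q = 3. Since P = $339 ≥ min AVC, the firm produces.
MC = 51 - 36Q + 9Q^2. Setting P = MC and taking the root on the rising branch gives Q* = 8.
TR = 339·8 = 2712. TC = 1971 + 792 = 2763. Profit = 2712 − 2763 = -$51.
Shutting down would mean losing the fixed cost of $1971, so operating at a loss of $51 is better by $1920.

Profit = -$51 at Q = 8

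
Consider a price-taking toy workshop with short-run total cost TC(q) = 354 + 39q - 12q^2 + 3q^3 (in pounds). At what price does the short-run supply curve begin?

£27 per unit

Short-run supply begins at min AVC. From VC = 39q - 12q^2 + 3q^3, AVC = 39 - 12q + 3q^2.
At the minimum of AVC, MC = AVC. MC = 39 - 24q + 9q^2; setting MC = AVC gives 6q^2 - 12q = 0, so q = 2. min AVC = 27.
For P < £27 the firm produces nothing.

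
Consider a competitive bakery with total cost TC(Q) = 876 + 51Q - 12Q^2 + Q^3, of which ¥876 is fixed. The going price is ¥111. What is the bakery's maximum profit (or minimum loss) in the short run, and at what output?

Profit = -¥76 at Q = 10

AVC = 51 - 12Q + Q^2; min AVC = ¥15 at Q = 6. Since P = ¥111 ≥ min AVC, the firm produces.
MC = 51 - 24Q + 3Q^2. Setting P = MC and taking the root on the rising branch gives Q* = 10.
TR = 111·10 = 1110. TC = 876 + 310 = 1186. Profit = 1110 − 1186 = -¥76.
That loss of ¥76 beats the ¥876 the firm would lose by shutting down; producing recovers ¥800 of fixed cost.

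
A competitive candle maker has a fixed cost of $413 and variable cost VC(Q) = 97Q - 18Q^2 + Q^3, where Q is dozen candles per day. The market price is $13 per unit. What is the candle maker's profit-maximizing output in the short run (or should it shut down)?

Shut down

From TC, MC = TC'(Q) = 97 - 36Q + 3Q^2 and AVC = VC/Q = 97 - 18Q + Q^2.
The AVC parabola has its vertex at Q = 18/2 = 9, where AVC = 97 - 18·9 + 9^2 = $16.
With P < min AVC ($13 < $16), every unit sold adds to the loss.
Shutting down limits the loss to fixed cost, $413.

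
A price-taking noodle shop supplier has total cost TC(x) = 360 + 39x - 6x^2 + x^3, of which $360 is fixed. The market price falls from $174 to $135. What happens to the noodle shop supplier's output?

MC = 39 - 12x + 3x^2; the shutdown threshold is min AVC = $30 (at x = 3).
With P = $174 above the shutdown price, P = MC gives x = 9.
At P = $135 ≥ min AVC, set P = MC: x = 8. The firm stays open but cuts output.

Output falls from 9 to 8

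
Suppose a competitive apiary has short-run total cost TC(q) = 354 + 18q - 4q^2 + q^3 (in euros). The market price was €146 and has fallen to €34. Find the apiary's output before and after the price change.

Output falls from 8 to 4

AVC = 18 - 4q + q^2, minimized at q = 2 where min AVC = €14. MC = 18 - 8q + 3q^2.
With P = €146 above the shutdown price, P = MC gives q = 8.
At P = €34 ≥ min AVC, set P = MC: q = 4. The firm stays open but cuts output.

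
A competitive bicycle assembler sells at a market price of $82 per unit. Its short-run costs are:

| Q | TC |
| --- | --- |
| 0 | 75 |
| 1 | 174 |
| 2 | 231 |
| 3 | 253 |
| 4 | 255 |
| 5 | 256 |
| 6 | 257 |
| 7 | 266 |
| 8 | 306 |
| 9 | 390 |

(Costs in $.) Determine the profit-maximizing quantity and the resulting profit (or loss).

Profit at each row (π = 82Q − TC): Q=0: -75; Q=1: -92; Q=2: -67; Q=3: -7; Q=4: 73; Q=5: 154; Q=6: 235; Q=7: 308; Q=8: 350; Q=9: 348.
Profit is maximized at Q = 8. AVC there is 231/8 = $28.88 ≤ P, so producing beats shutting down (which would give -$75).

Q = 8; profit = $350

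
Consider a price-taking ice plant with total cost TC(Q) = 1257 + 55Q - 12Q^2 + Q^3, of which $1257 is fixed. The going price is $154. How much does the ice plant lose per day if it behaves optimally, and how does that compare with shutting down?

AVC = 55 - 12Q + Q^2 has its minimum $19 at Q = 6; price $154 clears that bar, so the firm operates.
With MC = 55 - 24Q + 3Q^2, P = MC on the upward-sloping part at Q* = 11.
TR = 154·11 = 1694. TC = 1257 + 484 = 1741. Profit = 1694 − 1741 = -$47.
By producing, the firm covers all variable cost plus $1210 of fixed cost; shutting down would lose the full $1257.

Profit = -$47 at Q = 11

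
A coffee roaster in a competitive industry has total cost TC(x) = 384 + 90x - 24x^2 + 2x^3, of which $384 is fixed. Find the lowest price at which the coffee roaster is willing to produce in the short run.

$18 per unit

The shutdown price is the minimum of AVC. VC = 90x - 24x^2 + 2x^3, so AVC = 90 - 24x + 2x^2.
At the minimum of AVC, MC = AVC. MC = 90 - 48x + 6x^2; setting MC = AVC gives 4x^2 - 24x = 0, so x = 6. min AVC = 18.
So the shutdown price is $18.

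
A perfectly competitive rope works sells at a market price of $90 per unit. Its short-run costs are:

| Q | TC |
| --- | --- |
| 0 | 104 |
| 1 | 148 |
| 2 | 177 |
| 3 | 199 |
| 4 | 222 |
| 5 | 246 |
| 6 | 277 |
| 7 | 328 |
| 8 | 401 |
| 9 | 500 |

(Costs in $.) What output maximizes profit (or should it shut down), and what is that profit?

Q = 8; profit = $319

Compute π = P·Q − TC at each output: Q=0: -104; Q=1: -58; Q=2: 3; Q=3: 71; Q=4: 138; Q=5: 204; Q=6: 263; Q=7: 302; Q=8: 319; Q=9: 310.
Profit is maximized at Q = 8. AVC there is 297/8 = $37.12 ≤ P, so producing beats shutting down (which would give -$104).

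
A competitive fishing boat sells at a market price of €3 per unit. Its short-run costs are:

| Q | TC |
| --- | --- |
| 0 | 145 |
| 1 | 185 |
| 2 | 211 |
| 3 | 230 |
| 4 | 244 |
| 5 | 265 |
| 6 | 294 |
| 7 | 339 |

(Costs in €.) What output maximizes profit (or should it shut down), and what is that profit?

Tabulate TR − TC: Q=0: -145; Q=1: -182; Q=2: -205; Q=3: -221; Q=4: -232; Q=5: -250; Q=6: -276; Q=7: -318.
Profit is highest at Q = 0. Equivalently, the lowest AVC in the table is 120/5 ≈ €24 at Q = 5, and P = €3 falls below it — price never covers variable cost, so the firm shuts down and loses only its fixed cost.

Q = 0 (shut down); profit = -€145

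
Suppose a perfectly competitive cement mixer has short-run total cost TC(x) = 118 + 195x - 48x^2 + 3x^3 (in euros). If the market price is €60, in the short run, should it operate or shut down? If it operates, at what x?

Produce at x = 9

Strip out fixed cost: VC = 195x - 48x^2 + 3x^3. Then AVC = 195 - 48x + 3x^2 and MC = 195 - 96x + 9x^2.
The AVC parabola has its vertex at x = 48/6 = 8, where AVC = 195 - 48·8 + 3·8^2 = €3.
P = €60 exceeds min AVC = €3, so the firm stays open.
Set P = MC: 60 = 195 - 96x + 9x^2 → 135 - 96x + 9x^2 = 0. The roots are x = 5/3 and x = 9; the profit-maximizing output is on the rising part of MC, so x* = 9.
Check: AVC at x = 9 is €6 ≤ P, so revenue covers variable cost.
Profit = P·x − TC = 60·9 − 172 = €368.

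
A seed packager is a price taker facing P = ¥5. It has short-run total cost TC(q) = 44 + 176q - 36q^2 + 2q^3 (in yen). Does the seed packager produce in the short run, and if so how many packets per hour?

Shut down

Strip out fixed cost: VC = 176q - 36q^2 + 2q^3. Then AVC = 176 - 36q + 2q^2 and MC = 176 - 72q + 6q^2.
AVC hits its minimum where MC = AVC, at q = 9, giving min AVC = 176 - 36·9 + 2·9^2 = ¥14.
Since P = ¥5 < min AVC = ¥14, price fails to cover variable cost at any output.
Best response: produce nothing and absorb the ¥44 fixed cost.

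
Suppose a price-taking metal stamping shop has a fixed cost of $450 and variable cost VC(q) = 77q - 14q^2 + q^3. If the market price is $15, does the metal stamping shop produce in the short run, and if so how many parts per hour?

Shut down

Variable cost is VC = 77q - 14q^2 + q^3, so AVC = VC/q = 77 - 14q + q^2 and MC = dTC/dq = 77 - 28q + 3q^2.
AVC is minimized where dAVC/dq = -14 + 2q = 0, at q = 7; min AVC = 77 - 14·7 + 7^2 = $28.
With P < min AVC ($15 < $28), every unit sold adds to the loss.
Best response: produce nothing and absorb the $450 fixed cost.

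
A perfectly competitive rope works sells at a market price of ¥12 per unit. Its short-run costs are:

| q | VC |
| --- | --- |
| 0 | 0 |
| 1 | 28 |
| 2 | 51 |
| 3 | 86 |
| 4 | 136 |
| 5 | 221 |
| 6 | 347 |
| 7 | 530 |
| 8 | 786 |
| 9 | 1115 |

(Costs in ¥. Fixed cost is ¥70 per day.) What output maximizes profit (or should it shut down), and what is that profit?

q = 0 (shut down); profit = -¥70

Profit at each row (π = 12q − TC): q=0: -70; q=1: -86; q=2: -97; q=3: -120; q=4: -158; q=5: -231; q=6: -345; q=7: -516; q=8: -760; q=9: -1077.
Profit is highest at q = 0. Equivalently, the lowest AVC in the table is 51/2 ≈ ¥25.50 at q = 2, and P = ¥12 falls below it — price never covers variable cost, so the firm shuts down and loses only its fixed cost.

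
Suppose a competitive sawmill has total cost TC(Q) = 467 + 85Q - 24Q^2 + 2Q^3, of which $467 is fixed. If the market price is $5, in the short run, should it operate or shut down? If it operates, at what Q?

Variable cost is VC = 85Q - 24Q^2 + 2Q^3, so AVC = VC/Q = 85 - 24Q + 2Q^2 and MC = dTC/dQ = 85 - 48Q + 6Q^2.
The AVC parabola has its vertex at Q = 24/4 = 6, where AVC = 85 - 24·6 + 2·6^2 = $13.
P = $5 lies below min AVC = $13; no output level covers variable cost.
Shutting down limits the loss to fixed cost, $467.

Shut down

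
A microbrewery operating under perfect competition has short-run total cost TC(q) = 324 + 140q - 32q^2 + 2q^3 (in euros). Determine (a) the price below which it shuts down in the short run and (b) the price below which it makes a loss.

Shutdown price = min AVC. AVC = 140 - 32q + 2q^2, with vertex at q = 8 and minimum €12.
ATC = 324/q + 140 - 32q + 2q^2. Setting dATC/dq = −324/q^2 − 32 + 4q = 0 gives q = 9 (since 4·9^3 − 32·9^2 = 324).
min ATC = 324/9 + 140 − 32·9 + 2·9^2 = €50. That is the break-even price.
Between these two prices the firm operates at a loss; above €50 it earns a profit.

Shutdown price = €12; break-even price = €50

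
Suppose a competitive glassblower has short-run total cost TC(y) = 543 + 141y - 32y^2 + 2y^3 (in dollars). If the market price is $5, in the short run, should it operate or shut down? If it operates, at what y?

Shut down

Strip out fixed cost: VC = 141y - 32y^2 + 2y^3. Then AVC = 141 - 32y + 2y^2 and MC = 141 - 64y + 6y^2.
AVC hits its minimum where MC = AVC, at y = 8, giving min AVC = 141 - 32·8 + 2·8^2 = $13.
With P < min AVC ($5 < $13), every unit sold adds to the loss.
Best response: produce nothing and absorb the $543 fixed cost.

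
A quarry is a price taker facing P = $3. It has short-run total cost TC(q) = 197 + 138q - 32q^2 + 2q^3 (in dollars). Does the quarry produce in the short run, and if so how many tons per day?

Shut down

Variable cost is VC = 138q - 32q^2 + 2q^3, so AVC = VC/q = 138 - 32q + 2q^2 and MC = dTC/dq = 138 - 64q + 6q^2.
The AVC parabola has its vertex at q = 32/4 = 8, where AVC = 138 - 32·8 + 2·8^2 = $10.
With P < min AVC ($3 < $10), every unit sold adds to the loss.
Shutting down limits the loss to fixed cost, $197.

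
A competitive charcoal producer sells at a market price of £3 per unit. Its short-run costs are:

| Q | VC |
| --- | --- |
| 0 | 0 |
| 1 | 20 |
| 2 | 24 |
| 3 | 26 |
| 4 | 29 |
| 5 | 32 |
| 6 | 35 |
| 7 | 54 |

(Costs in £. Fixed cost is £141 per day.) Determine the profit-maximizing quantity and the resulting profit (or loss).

Profit at each row (π = 3Q − TC): Q=0: -141; Q=1: -158; Q=2: -159; Q=3: -158; Q=4: -158; Q=5: -158; Q=6: -158; Q=7: -174.
Profit is highest at Q = 0. Equivalently, the lowest AVC in the table is 35/6 ≈ £5.83 at Q = 6, and P = £3 falls below it — price never covers variable cost, so the firm shuts down and loses only its fixed cost.

Q = 0 (shut down); profit = -£141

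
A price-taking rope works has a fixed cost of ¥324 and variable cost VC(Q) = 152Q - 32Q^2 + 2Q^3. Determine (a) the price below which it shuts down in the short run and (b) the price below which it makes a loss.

Shutdown price = ¥24; break-even price = ¥62

AVC = 152 - 32Q + 2Q^2; minimized at Q = 8, giving min AVC = ¥24. That is the shutdown price.
ATC = 324/Q + 152 - 32Q + 2Q^2. Setting dATC/dQ = −324/Q^2 − 32 + 4Q = 0 gives Q = 9 (since 4·9^3 − 32·9^2 = 324).
min ATC = 324/9 + 152 − 32·9 + 2·9^2 = ¥62. That is the break-even price.
For ¥24 ≤ P < ¥62 the firm produces at a loss; below ¥24 it shuts down.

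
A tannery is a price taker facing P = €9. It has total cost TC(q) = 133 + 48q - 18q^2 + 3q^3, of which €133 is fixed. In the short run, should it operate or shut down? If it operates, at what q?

From TC, MC = TC'(q) = 48 - 36q + 9q^2 and AVC = VC/q = 48 - 18q + 3q^2.
AVC hits its minimum where MC = AVC, at q = 3, giving min AVC = 48 - 18·3 + 3·3^2 = €21.
With P < min AVC (€9 < €21), every unit sold adds to the loss.
Best response: produce nothing and absorb the €133 fixed cost.

Shut down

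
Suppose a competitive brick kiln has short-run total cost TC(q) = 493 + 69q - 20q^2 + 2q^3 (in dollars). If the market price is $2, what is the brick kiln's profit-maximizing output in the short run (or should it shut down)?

Shut down

From TC, MC = TC'(q) = 69 - 40q + 6q^2 and AVC = VC/q = 69 - 20q + 2q^2.
The AVC parabola has its vertex at q = 20/4 = 5, where AVC = 69 - 20·5 + 2·5^2 = $19.
With P < min AVC ($2 < $19), every unit sold adds to the loss.
Best response: produce nothing and absorb the $493 fixed cost.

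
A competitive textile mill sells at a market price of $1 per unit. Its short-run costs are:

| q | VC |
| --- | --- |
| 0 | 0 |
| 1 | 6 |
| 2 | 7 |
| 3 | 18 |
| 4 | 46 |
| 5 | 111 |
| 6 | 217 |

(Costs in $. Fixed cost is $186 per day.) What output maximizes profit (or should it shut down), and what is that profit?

Profit at each row (π = 1q − TC): q=0: -186; q=1: -191; q=2: -191; q=3: -201; q=4: -228; q=5: -292; q=6: -397.
Profit is highest at q = 0. Equivalently, the lowest AVC in the table is 7/2 ≈ $3.50 at q = 2, and P = $1 falls below it — price never covers variable cost, so the firm shuts down and loses only its fixed cost.

q = 0 (shut down); profit = -$186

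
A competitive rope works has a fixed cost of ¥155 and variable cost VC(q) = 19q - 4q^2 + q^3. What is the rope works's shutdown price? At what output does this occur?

¥15 per unit, at q = 2

The firm shuts down when price falls below the minimum of average variable cost. AVC = VC/q = 19 - 4q + q^2.
At the minimum of AVC, MC = AVC. MC = 19 - 8q + 3q^2; setting MC = AVC gives 2q^2 - 4q = 0, so q = 2. min AVC = 15.
The firm shuts down for any P below ¥15.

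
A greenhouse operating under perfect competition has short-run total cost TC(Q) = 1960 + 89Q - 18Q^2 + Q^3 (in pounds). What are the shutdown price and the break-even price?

Shutdown price = £8; break-even price = £173

AVC = 89 - 18Q + Q^2; minimized at Q = 9, giving min AVC = £8. That is the shutdown price.
ATC = 1960/Q + 89 - 18Q + Q^2. Setting dATC/dQ = −1960/Q^2 − 18 + 2Q = 0 gives Q = 14 (since 2·14^3 − 18·14^2 = 1960).
min ATC = 1960/14 + 89 − 18·14 + 14^2 = £173. That is the break-even price.
For £8 ≤ P < £173 the firm produces at a loss; below £8 it shuts down.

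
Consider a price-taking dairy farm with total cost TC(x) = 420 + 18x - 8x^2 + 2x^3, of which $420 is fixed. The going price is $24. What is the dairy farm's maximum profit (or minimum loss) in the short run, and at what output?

AVC = 18 - 8x + 2x^2; min AVC = $10 at x = 2. Since P = $24 ≥ min AVC, the firm produces.
With MC = 18 - 16x + 6x^2, P = MC on the upward-sloping part at x* = 3.
TR = 24·3 = 72. TC = 420 + 36 = 456. Profit = 72 − 456 = -$384.
That loss of $384 beats the $420 the firm would lose by shutting down; producing recovers $36 of fixed cost.

Profit = -$384 at x = 3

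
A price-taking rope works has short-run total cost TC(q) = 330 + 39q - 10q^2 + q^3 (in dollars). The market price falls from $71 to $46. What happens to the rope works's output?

AVC = 39 - 10q + q^2, minimized at q = 5 where min AVC = $14. MC = 39 - 20q + 3q^2.
At P = $71 ≥ min AVC, set P = MC on the rising branch: q = 8.
At P = $46 ≥ min AVC, set P = MC: q = 7. The firm stays open but cuts output.

Output falls from 8 to 7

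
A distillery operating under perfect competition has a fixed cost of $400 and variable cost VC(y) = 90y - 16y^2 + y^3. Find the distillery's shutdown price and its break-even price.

Shutdown price = $26; break-even price = $70

Shutdown price = min AVC. AVC = 90 - 16y + y^2, with vertex at y = 8 and minimum $26.
ATC = 400/y + 90 - 16y + y^2. Setting dATC/dy = −400/y^2 − 16 + 2y = 0 gives y = 10 (since 2·10^3 − 16·10^2 = 400).
min ATC = 400/10 + 90 − 16·10 + 10^2 = $70. That is the break-even price.
Between these two prices the firm operates at a loss; above $70 it earns a profit.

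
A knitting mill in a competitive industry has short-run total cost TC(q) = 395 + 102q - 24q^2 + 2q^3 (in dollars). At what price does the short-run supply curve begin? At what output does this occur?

$30 per unit, at q = 6

Short-run supply begins at min AVC. From VC = 102q - 24q^2 + 2q^3, AVC = 102 - 24q + 2q^2.
At the minimum of AVC, MC = AVC. MC = 102 - 48q + 6q^2; setting MC = AVC gives 4q^2 - 24q = 0, so q = 6. min AVC = 30.
The firm shuts down for any P below $30.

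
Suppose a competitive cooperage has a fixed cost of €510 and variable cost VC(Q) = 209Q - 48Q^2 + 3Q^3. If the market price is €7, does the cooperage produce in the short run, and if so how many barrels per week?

Variable cost is VC = 209Q - 48Q^2 + 3Q^3, so AVC = VC/Q = 209 - 48Q + 3Q^2 and MC = dTC/dQ = 209 - 96Q + 9Q^2.
AVC is minimized where dAVC/dQ = -48 + 6Q = 0, at Q = 8; min AVC = 209 - 48·8 + 3·8^2 = €17.
With P < min AVC (€7 < €17), every unit sold adds to the loss.
Shutting down limits the loss to fixed cost, €510.

Shut down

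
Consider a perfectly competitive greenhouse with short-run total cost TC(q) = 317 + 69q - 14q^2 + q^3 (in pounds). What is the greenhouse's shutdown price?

The shutdown price is the minimum of AVC. VC = 69q - 14q^2 + q^3, so AVC = 69 - 14q + q^2.
dAVC/dq = -14 + 2q = 0 gives q = 7. min AVC = 69 - 14·7 + 7^2 = 20.
The firm shuts down for any P below £20.

£20 per unit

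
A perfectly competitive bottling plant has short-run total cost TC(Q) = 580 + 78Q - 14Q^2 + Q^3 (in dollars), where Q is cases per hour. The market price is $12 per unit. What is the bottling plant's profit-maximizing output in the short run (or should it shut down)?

Shut down

Strip out fixed cost: VC = 78Q - 14Q^2 + Q^3. Then AVC = 78 - 14Q + Q^2 and MC = 78 - 28Q + 3Q^2.
AVC is minimized where dAVC/dQ = -14 + 2Q = 0, at Q = 7; min AVC = 78 - 14·7 + 7^2 = $29.
P = $12 lies below min AVC = $29; no output level covers variable cost.
Shutting down limits the loss to fixed cost, $580.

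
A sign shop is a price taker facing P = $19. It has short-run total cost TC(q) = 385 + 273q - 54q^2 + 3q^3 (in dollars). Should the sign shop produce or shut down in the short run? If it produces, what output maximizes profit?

From TC, MC = TC'(q) = 273 - 108q + 9q^2 and AVC = VC/q = 273 - 54q + 3q^2.
AVC is minimized where dAVC/dq = -54 + 6q = 0, at q = 9; min AVC = 273 - 54·9 + 3·9^2 = $30.
Since P = $19 < min AVC = $30, price fails to cover variable cost at any output.
Best response: produce nothing and absorb the $385 fixed cost.

Shut down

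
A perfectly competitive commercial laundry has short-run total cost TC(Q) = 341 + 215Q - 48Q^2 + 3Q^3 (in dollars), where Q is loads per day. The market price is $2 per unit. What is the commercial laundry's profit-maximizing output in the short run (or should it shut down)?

Shut down

Variable cost is VC = 215Q - 48Q^2 + 3Q^3, so AVC = VC/Q = 215 - 48Q + 3Q^2 and MC = dTC/dQ = 215 - 96Q + 9Q^2.
The AVC parabola has its vertex at Q = 48/6 = 8, where AVC = 215 - 48·8 + 3·8^2 = $23.
P = $2 lies below min AVC = $23; no output level covers variable cost.
Best response: produce nothing and absorb the $341 fixed cost.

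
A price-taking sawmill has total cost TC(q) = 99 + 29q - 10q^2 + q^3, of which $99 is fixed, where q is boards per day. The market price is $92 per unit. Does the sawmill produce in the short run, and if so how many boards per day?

Variable cost is VC = 29q - 10q^2 + q^3, so AVC = VC/q = 29 - 10q + q^2 and MC = dTC/dq = 29 - 20q + 3q^2.
AVC hits its minimum where MC = AVC, at q = 5, giving min AVC = 29 - 10·5 + 5^2 = $4.
P = $92 exceeds min AVC = $4, so the firm stays open.
Set P = MC: 92 = 29 - 20q + 3q^2 → -63 - 20q + 3q^2 = 0. The roots are q = -7/3 and q = 9; the profit-maximizing output is on the rising part of MC, so q* = 9.
Check: AVC at q = 9 is $20 ≤ P, so revenue covers variable cost.
Profit = P·q − TC = 92·9 − 279 = $549.

Produce at q = 9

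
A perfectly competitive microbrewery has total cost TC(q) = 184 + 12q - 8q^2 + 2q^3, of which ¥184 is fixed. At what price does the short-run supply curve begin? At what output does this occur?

¥4 per unit, at q = 2

Short-run supply begins at min AVC. From VC = 12q - 8q^2 + 2q^3, AVC = 12 - 8q + 2q^2.
dAVC/dq = -8 + 4q = 0 gives q = 2. min AVC = 12 - 8·2 + 2·2^2 = 4.
For P < ¥4 the firm produces nothing.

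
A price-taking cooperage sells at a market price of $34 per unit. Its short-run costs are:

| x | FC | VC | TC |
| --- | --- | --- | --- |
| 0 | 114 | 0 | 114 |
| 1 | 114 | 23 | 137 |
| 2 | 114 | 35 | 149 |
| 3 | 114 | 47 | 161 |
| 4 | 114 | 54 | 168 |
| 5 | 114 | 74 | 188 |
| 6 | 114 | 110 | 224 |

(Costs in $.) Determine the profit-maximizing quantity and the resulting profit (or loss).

x = 5; profit = -$18

Profit at each row (π = 34x − TC): x=0: -114; x=1: -103; x=2: -81; x=3: -59; x=4: -32; x=5: -18; x=6: -20.
Profit is maximized at x = 5. AVC there is 74/5 = $14.80 ≤ P, so producing beats shutting down (which would give -$114).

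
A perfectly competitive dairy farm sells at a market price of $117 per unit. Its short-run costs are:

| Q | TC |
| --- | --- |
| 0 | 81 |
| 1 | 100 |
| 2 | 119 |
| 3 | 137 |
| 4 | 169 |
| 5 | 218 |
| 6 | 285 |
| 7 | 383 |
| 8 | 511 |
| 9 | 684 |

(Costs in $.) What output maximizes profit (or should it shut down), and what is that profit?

Q = 7; profit = $436

Compute π = P·Q − TC at each output: Q=0: -81; Q=1: 17; Q=2: 115; Q=3: 214; Q=4: 299; Q=5: 367; Q=6: 417; Q=7: 436; Q=8: 425; Q=9: 369.
Profit is maximized at Q = 7. AVC there is 302/7 = $43.14 ≤ P, so producing beats shutting down (which would give -$81).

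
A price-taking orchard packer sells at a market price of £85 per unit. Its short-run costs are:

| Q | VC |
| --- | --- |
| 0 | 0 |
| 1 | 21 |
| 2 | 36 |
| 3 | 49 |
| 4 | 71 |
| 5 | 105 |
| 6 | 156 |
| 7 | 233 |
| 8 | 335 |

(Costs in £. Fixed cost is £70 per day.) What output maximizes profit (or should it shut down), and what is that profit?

Tabulate TR − TC: Q=0: -70; Q=1: -6; Q=2: 64; Q=3: 136; Q=4: 199; Q=5: 250; Q=6: 284; Q=7: 292; Q=8: 275.
Profit is maximized at Q = 7. AVC there is 233/7 = £33.29 ≤ P, so producing beats shutting down (which would give -£70).

Q = 7; profit = £292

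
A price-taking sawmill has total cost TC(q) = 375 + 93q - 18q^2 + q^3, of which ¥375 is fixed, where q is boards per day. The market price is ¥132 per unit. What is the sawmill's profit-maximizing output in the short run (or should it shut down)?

From TC, MC = TC'(q) = 93 - 36q + 3q^2 and AVC = VC/q = 93 - 18q + q^2.
AVC hits its minimum where MC = AVC, at q = 9, giving min AVC = 93 - 18·9 + 9^2 = ¥12.
Because ¥132 ≥ ¥12, revenue can cover variable cost; the firm operates.
P = MC gives -39 - 36q + 3q^2 = 0, with roots -1 and 13. Take the larger (rising MC): q* = 13.
Check: AVC at q = 13 is ¥28 ≤ P, so revenue covers variable cost.
Profit = P·q − TC = 132·13 − 739 = ¥977.

Produce at q = 13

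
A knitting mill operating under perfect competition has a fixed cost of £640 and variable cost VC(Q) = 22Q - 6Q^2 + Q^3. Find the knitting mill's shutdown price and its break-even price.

Shutdown price = £13; break-even price = £118

Shutdown price = min AVC. AVC = 22 - 6Q + Q^2, with vertex at Q = 3 and minimum £13.
ATC = 640/Q + 22 - 6Q + Q^2. Setting dATC/dQ = −640/Q^2 − 6 + 2Q = 0 gives Q = 8 (since 2·8^3 − 6·8^2 = 640).
min ATC = 640/8 + 22 − 6·8 + 8^2 = £118. That is the break-even price.
For £13 ≤ P < £118 the firm produces at a loss; below £13 it shuts down.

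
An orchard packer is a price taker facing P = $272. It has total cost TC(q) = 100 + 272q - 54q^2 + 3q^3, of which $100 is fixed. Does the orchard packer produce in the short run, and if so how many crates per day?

Produce at q = 12

From TC, MC = TC'(q) = 272 - 108q + 9q^2 and AVC = VC/q = 272 - 54q + 3q^2.
AVC hits its minimum where MC = AVC, at q = 9, giving min AVC = 272 - 54·9 + 3·9^2 = $29.
Since P = $272 ≥ min AVC = $29, price covers variable cost and the firm should produce.
P = MC gives -108q + 9q^2 = 0, with roots 0 and 12. Take the larger (rising MC): q* = 12.
Check: AVC at q = 12 is $56 ≤ P, so revenue covers variable cost.
Profit = P·q − TC = 272·12 − 772 = $2492.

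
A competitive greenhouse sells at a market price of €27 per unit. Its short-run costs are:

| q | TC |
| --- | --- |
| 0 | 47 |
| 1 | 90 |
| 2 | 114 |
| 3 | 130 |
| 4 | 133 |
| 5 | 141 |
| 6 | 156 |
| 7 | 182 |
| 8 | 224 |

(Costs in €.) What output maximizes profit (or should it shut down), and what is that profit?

Compute π = P·q − TC at each output: q=0: -47; q=1: -63; q=2: -60; q=3: -49; q=4: -25; q=5: -6; q=6: 6; q=7: 7; q=8: -8.
Profit is maximized at q = 7. AVC there is 135/7 = €19.29 ≤ P, so producing beats shutting down (which would give -€47).

q = 7; profit = €7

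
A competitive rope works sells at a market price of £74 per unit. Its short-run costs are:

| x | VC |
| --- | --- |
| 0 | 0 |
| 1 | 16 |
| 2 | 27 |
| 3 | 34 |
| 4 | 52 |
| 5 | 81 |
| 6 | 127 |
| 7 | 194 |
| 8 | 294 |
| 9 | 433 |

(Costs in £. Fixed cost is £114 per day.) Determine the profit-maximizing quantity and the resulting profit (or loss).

x = 7; profit = £210

Tabulate TR − TC: x=0: -114; x=1: -56; x=2: 7; x=3: 74; x=4: 130; x=5: 175; x=6: 203; x=7: 210; x=8: 184; x=9: 119.
Profit is maximized at x = 7. AVC there is 194/7 = £27.71 ≤ P, so producing beats shutting down (which would give -£114).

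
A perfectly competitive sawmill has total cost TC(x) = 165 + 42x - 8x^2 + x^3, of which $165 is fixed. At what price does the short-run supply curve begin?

The firm shuts down when price falls below the minimum of average variable cost. AVC = VC/x = 42 - 8x + x^2.
At the minimum of AVC, MC = AVC. MC = 42 - 16x + 3x^2; setting MC = AVC gives 2x^2 - 8x = 0, so x = 4. min AVC = 26.
For P < $26 the firm produces nothing.

$26 per unit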